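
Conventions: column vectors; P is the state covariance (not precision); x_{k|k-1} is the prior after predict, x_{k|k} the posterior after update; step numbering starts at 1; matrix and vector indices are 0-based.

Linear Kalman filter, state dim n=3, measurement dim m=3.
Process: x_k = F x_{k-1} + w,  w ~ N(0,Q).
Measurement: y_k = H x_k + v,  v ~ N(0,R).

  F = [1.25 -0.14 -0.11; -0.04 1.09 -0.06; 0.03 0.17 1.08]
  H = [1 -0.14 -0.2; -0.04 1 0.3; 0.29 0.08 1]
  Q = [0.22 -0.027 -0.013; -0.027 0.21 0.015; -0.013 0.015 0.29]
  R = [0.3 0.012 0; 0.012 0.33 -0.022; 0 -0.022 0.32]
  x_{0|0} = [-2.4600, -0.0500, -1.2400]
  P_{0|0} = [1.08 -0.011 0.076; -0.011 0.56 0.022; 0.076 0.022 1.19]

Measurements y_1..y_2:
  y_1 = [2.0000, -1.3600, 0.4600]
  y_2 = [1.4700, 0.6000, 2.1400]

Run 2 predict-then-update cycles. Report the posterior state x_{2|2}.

x_post = [1.7315, -0.1835, 1.0157]

step 1: x^-=[-2.9316, 0.1183, -1.4215]  P^-=[1.9165 -0.1815 -0.0309; -0.1815 0.8798 0.0623; -0.0309 0.0623 1.7081]  S=[2.3687 -0.4974 0.1584; -0.4974 1.4192 0.5489; 0.1584 0.5489 2.1785]  K=[0.8185 0.0342 0.1662; 0.0228 0.7009 -0.1415; -0.2081 0.0272 0.7905]  nu=[4.6639, -1.1691, 2.7222]  x^+=[1.2981, -0.9801, -0.2718]  P^+=[0.2463 0.0338 -0.0217; 0.0338 0.2635 -0.0916; -0.0217 -0.0916 0.2660]
step 2: x^-=[1.7898, -1.1039, -0.4212]  P^-=[0.6046 -0.0198 -0.0483; -0.0198 0.5334 -0.0587; -0.0483 -0.0587 0.5734]  S=[0.9596 -0.1418 0.0176; -0.1418 0.8834 0.1176; 0.0176 0.1176 0.9093]  K=[0.6439 0.0208 0.1228; 0.0042 0.5989 -0.1015; -0.1692 0.0220 0.6104]  nu=[-0.5586, 1.9019, 2.1305]  x^+=[1.7315, -0.1835, 1.0157]  P^+=[0.1931 0.0254 -0.0192; 0.0254 0.2222 -0.0708; -0.0192 -0.0708 0.2061]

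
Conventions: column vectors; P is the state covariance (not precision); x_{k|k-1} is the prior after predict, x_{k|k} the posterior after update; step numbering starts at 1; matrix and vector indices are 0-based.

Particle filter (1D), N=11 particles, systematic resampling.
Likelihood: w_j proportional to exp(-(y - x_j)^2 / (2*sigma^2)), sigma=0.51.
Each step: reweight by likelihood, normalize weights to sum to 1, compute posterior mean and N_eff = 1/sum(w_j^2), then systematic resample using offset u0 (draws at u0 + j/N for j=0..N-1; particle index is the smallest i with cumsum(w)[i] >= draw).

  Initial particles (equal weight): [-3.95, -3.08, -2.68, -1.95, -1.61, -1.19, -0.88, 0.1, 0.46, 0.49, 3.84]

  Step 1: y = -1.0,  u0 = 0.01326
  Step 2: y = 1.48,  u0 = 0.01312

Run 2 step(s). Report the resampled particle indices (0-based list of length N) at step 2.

step 1: w=[0.0000, 0.0001, 0.0016, 0.0652, 0.1809, 0.3450, 0.3597, 0.0361, 0.0061, 0.0052, 0.0000]  mean=-1.1412  Neff=3.4871  idx=[3, 4, 4, 5, 5, 5, 5, 6, 6, 6, 6]
step 2: w=[0.0000, 0.0001, 0.0001, 0.0119, 0.0119, 0.0119, 0.0119, 0.2381, 0.2381, 0.2381, 0.2381]  mean=-0.8949  Neff=4.4003  idx=[4, 7, 7, 8, 8, 8, 9, 9, 9, 10, 10]

resampled_idx = [4, 7, 7, 8, 8, 8, 9, 9, 9, 10, 10]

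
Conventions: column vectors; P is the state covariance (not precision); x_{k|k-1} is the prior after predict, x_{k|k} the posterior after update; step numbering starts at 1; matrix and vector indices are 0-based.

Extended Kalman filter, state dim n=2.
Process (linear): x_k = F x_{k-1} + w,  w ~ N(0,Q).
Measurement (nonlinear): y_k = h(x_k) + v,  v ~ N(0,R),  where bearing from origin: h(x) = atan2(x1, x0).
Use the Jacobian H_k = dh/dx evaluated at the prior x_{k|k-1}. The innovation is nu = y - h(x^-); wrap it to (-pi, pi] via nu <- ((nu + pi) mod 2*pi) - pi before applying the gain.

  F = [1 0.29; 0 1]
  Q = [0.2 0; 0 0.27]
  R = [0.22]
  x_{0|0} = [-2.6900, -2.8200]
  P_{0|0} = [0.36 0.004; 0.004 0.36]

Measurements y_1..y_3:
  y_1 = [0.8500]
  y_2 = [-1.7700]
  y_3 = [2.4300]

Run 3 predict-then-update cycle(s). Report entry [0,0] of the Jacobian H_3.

step 1: x^-=[-3.5078, -2.8200]  P^-=[0.5926 0.1084; 0.1084 0.6300]  H_jac=[0.1392 -0.1732]  S=[0.2451]  K=[0.2599; -0.3835]  nu=[-2.9687]  x^+=[-4.2795, -1.6816]  P^+=[0.5760 0.1328; 0.1328 0.5940]
step 2: x^-=[-4.7672, -1.6816]  P^-=[0.9030 0.3051; 0.3051 0.8640]  H_jac=[0.0658 -0.1866]  S=[0.2465]  K=[0.0102; -0.5724]  nu=[1.0325]  x^+=[-4.7567, -2.2727]  P^+=[0.9030 0.3065; 0.3065 0.7832]
step 3: x^-=[-5.4157, -2.2727]  P^-=[1.3466 0.5336; 0.5336 1.0532]  H_jac=[0.0659 -0.1570]  S=[0.2408]  K=[0.0205; -0.5407]  nu=[-1.1089]  x^+=[-5.4385, -1.6730]  P^+=[1.3465 0.5363; 0.5363 0.9828]

H_jac[0,0] = 0.0659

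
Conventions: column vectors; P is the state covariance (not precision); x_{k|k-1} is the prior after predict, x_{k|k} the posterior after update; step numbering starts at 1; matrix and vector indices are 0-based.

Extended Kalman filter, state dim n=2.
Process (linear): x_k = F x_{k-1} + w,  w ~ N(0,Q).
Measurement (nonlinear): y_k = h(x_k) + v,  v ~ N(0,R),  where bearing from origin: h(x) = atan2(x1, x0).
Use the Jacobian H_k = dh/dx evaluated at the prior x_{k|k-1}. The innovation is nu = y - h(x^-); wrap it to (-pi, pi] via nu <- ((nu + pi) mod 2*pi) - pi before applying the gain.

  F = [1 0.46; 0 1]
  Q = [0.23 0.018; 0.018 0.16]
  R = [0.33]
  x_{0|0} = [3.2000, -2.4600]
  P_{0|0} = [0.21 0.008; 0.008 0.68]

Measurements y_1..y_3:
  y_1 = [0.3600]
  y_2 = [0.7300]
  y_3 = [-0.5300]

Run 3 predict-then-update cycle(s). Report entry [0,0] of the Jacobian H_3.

H_jac[0,0] = 0.0900

step 1: x^-=[2.0684, -2.4600]  P^-=[0.5912 0.3388; 0.3388 0.8400]  H_jac=[0.2381 0.2002]  S=[0.4295]  K=[0.4858; 0.5794]  nu=[1.2317]  x^+=[2.6667, -1.7463]  P^+=[0.4899 0.2179; 0.2179 0.6958]
step 2: x^-=[1.8634, -1.7463]  P^-=[1.0676 0.5560; 0.5560 0.8558]  H_jac=[0.2678 0.2857]  S=[0.5615]  K=[0.7921; 0.7006]  nu=[1.4830]  x^+=[3.0380, -0.7073]  P^+=[0.7154 0.2444; 0.2444 0.5802]
step 3: x^-=[2.7126, -0.7073]  P^-=[1.2930 0.5293; 0.5293 0.7402]  H_jac=[0.0900 0.3452]  S=[0.4616]  K=[0.6480; 0.6568]  nu=[-0.2749]  x^+=[2.5345, -0.8879]  P^+=[1.0992 0.3329; 0.3329 0.5411]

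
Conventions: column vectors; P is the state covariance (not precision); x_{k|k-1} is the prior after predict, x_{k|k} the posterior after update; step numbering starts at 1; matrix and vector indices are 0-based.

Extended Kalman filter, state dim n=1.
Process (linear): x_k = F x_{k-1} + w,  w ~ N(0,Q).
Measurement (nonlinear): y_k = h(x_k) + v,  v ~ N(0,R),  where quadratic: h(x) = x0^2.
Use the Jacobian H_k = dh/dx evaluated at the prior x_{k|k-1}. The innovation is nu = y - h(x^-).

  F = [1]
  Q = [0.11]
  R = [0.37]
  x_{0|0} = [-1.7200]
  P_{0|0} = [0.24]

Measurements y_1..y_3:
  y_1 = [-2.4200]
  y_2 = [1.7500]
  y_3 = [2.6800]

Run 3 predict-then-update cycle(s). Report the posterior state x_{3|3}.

x_post = [-1.5222]

step 1: x^-=[-1.7200]  P^-=[0.3500]  H_jac=[-3.4400]  S=[4.5118]  K=[-0.2669]  nu=[-5.3784]  x^+=[-0.2847]  P^+=[0.0287]
step 2: x^-=[-0.2847]  P^-=[0.1387]  H_jac=[-0.5695]  S=[0.4150]  K=[-0.1903]  nu=[1.6689]  x^+=[-0.6024]  P^+=[0.1237]
step 3: x^-=[-0.6024]  P^-=[0.2337]  H_jac=[-1.2048]  S=[0.7092]  K=[-0.3970]  nu=[2.3171]  x^+=[-1.5222]  P^+=[0.1219]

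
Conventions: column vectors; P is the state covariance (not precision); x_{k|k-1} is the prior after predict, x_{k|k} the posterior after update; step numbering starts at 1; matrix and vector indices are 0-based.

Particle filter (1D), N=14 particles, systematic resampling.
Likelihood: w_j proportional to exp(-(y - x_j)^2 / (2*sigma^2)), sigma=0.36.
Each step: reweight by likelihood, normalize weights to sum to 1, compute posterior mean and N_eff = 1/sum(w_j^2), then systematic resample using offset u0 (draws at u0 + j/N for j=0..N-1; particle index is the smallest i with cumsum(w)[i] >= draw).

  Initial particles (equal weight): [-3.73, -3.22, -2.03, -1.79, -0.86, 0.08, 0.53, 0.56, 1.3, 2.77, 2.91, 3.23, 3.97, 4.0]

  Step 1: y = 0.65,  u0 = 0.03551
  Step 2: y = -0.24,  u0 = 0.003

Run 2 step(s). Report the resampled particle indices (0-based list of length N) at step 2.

step 1: w=[0.0000, 0.0000, 0.0000, 0.0000, 0.0001, 0.1191, 0.3947, 0.4044, 0.0817, 0.0000, 0.0000, 0.0000, 0.0000, 0.0000]  mean=0.5514  Neff=2.9397  idx=[5, 5, 6, 6, 6, 6, 6, 7, 7, 7, 7, 7, 7, 8]
step 2: w=[0.2851, 0.2851, 0.0430, 0.0430, 0.0430, 0.0430, 0.0430, 0.0358, 0.0358, 0.0358, 0.0358, 0.0358, 0.0358, 0.0000]  mean=0.2799  Neff=5.5718  idx=[0, 0, 0, 0, 1, 1, 1, 1, 2, 3, 5, 7, 9, 11]

resampled_idx = [0, 0, 0, 0, 1, 1, 1, 1, 2, 3, 5, 7, 9, 11]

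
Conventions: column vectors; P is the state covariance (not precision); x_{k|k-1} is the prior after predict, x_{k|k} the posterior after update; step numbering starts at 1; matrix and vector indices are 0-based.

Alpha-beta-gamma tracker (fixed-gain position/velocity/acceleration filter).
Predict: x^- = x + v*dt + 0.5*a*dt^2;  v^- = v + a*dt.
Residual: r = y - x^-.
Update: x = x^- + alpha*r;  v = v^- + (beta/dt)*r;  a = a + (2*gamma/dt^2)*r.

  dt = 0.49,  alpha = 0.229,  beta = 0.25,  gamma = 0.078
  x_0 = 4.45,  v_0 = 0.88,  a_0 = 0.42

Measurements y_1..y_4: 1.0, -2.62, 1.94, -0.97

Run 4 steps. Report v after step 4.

step 1: x_pred=4.9316  r=-3.9316  x^+=4.0313  v^+=-0.9201  a^+=-2.1345
step 2: x_pred=3.3242  r=-5.9442  x^+=1.9630  v^+=-4.9988  a^+=-5.9966
step 3: x_pred=-1.2063  r=3.1463  x^+=-0.4858  v^+=-6.3318  a^+=-3.9523
step 4: x_pred=-4.0629  r=3.0929  x^+=-3.3546  v^+=-6.6905  a^+=-1.9428

v_post = -6.6905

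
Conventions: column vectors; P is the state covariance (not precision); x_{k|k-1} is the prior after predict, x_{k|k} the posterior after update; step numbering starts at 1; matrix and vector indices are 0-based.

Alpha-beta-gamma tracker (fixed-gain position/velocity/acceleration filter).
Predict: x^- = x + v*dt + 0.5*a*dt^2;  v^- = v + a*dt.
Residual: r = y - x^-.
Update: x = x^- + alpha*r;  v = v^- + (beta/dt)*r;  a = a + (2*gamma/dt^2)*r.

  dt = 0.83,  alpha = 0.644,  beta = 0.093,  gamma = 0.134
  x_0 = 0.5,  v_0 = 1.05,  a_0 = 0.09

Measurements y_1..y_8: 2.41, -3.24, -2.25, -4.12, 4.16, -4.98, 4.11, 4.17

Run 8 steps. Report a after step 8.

a_post = 6.1734

step 1: x_pred=1.4025  r=1.0075  x^+=2.0513  v^+=1.2376  a^+=0.4819
step 2: x_pred=3.2445  r=-6.4845  x^+=-0.9315  v^+=0.9110  a^+=-2.0407
step 3: x_pred=-0.8783  r=-1.3717  x^+=-1.7617  v^+=-0.9365  a^+=-2.5743
step 4: x_pred=-3.4257  r=-0.6943  x^+=-3.8728  v^+=-3.1510  a^+=-2.8445
step 5: x_pred=-7.4679  r=11.6279  x^+=0.0205  v^+=-4.2090  a^+=1.6791
step 6: x_pred=-2.8946  r=-2.0854  x^+=-4.2376  v^+=-3.0490  a^+=0.8678
step 7: x_pred=-6.4693  r=10.5793  x^+=0.3438  v^+=-1.1433  a^+=4.9835
step 8: x_pred=1.1114  r=3.0586  x^+=3.0811  v^+=3.3357  a^+=6.1734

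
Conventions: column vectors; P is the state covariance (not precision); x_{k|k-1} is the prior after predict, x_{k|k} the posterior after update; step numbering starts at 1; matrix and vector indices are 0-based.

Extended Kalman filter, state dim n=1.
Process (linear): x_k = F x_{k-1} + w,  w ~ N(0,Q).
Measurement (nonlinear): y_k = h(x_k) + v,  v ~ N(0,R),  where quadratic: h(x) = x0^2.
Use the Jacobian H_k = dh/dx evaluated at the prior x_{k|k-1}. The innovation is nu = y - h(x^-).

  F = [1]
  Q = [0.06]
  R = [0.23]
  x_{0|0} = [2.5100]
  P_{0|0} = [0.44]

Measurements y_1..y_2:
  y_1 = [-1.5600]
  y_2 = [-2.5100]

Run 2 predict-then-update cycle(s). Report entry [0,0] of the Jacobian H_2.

step 1: x^-=[2.5100]  P^-=[0.5000]  H_jac=[5.0200]  S=[12.8302]  K=[0.1956]  nu=[-7.8601]  x^+=[0.9723]  P^+=[0.0090]
step 2: x^-=[0.9723]  P^-=[0.0690]  H_jac=[1.9446]  S=[0.4908]  K=[0.2732]  nu=[-3.4554]  x^+=[0.0281]  P^+=[0.0323]

H_jac[0,0] = 1.9446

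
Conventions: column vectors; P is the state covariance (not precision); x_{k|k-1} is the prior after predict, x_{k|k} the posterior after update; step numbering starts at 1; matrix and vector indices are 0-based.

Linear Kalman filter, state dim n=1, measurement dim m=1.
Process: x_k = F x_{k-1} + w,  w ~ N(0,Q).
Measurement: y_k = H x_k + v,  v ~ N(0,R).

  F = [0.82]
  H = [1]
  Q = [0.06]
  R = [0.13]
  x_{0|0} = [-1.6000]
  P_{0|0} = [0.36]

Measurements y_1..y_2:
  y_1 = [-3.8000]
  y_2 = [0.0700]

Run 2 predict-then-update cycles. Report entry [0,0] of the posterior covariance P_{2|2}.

P_post[0,0] = 0.0627

step 1: x^-=[-1.3120]  P^-=[0.3021]  S=[0.4321]  K=[0.6991]  nu=[-2.4880]  x^+=[-3.0514]  P^+=[0.0909]
step 2: x^-=[-2.5022]  P^-=[0.1211]  S=[0.2511]  K=[0.4823]  nu=[2.5722]  x^+=[-1.2616]  P^+=[0.0627]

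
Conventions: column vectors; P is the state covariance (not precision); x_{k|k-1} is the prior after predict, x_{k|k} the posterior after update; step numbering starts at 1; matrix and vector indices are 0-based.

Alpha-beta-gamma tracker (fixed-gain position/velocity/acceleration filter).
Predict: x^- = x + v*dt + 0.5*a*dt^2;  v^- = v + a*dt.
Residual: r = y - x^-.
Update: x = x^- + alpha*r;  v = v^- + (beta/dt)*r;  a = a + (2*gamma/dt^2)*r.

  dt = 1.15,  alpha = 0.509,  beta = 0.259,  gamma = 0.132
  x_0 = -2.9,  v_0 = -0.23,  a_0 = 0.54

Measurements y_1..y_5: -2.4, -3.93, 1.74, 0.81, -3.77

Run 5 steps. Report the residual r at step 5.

resid = -8.4607

step 1: x_pred=-2.8074  r=0.4074  x^+=-2.6000  v^+=0.4828  a^+=0.6213
step 2: x_pred=-1.6340  r=-2.2960  x^+=-2.8027  v^+=0.6802  a^+=0.1630
step 3: x_pred=-1.9127  r=3.6527  x^+=-0.0535  v^+=1.6903  a^+=0.8922
step 4: x_pred=2.4803  r=-1.6703  x^+=1.6301  v^+=2.3401  a^+=0.5587
step 5: x_pred=4.6907  r=-8.4607  x^+=0.3842  v^+=1.0771  a^+=-1.1302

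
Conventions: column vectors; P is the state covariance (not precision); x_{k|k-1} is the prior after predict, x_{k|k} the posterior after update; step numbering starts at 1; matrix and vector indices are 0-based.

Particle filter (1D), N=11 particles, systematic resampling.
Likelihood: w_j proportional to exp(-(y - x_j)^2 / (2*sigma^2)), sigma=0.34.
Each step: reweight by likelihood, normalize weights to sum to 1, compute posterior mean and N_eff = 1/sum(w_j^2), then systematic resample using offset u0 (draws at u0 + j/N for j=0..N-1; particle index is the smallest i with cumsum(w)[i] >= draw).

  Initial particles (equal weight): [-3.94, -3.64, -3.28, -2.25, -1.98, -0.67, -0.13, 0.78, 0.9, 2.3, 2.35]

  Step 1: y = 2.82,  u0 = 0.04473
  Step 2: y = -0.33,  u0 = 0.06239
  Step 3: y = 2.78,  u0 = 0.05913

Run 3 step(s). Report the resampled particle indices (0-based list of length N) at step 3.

step 1: w=[0.0000, 0.0000, 0.0000, 0.0000, 0.0000, 0.0000, 0.0000, 0.0000, 0.0000, 0.4467, 0.5533]  mean=2.3277  Neff=1.9775  idx=[9, 9, 9, 9, 9, 10, 10, 10, 10, 10, 10]
step 2: w=[0.1449, 0.1449, 0.1449, 0.1449, 0.1449, 0.0459, 0.0459, 0.0459, 0.0459, 0.0459, 0.0459]  mean=2.3138  Neff=8.5037  idx=[0, 1, 1, 2, 2, 3, 4, 4, 6, 8, 10]
step 3: w=[0.0858, 0.0858, 0.0858, 0.0858, 0.0858, 0.0858, 0.0858, 0.0858, 0.1045, 0.1045, 0.1045]  mean=2.3157  Neff=10.9088  idx=[0, 1, 2, 3, 4, 5, 7, 8, 8, 9, 10]

resampled_idx = [0, 1, 2, 3, 4, 5, 7, 8, 8, 9, 10]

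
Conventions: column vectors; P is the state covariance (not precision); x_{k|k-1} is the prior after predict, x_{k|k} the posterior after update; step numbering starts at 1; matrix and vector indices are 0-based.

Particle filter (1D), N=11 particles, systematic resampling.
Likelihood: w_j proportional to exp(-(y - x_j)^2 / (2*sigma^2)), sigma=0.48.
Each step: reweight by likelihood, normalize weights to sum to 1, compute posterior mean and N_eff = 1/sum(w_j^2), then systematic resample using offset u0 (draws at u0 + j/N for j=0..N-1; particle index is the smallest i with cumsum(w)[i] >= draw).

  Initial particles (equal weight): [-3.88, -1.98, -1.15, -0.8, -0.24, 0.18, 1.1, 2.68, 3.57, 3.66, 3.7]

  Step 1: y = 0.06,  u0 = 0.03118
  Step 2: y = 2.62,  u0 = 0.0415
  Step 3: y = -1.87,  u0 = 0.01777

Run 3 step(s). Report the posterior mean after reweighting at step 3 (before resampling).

post_mean = 0.1800

step 1: w=[0.0000, 0.0001, 0.0196, 0.0943, 0.3862, 0.4550, 0.0449, 0.0000, 0.0000, 0.0000, 0.0000]  mean=-0.0595  Neff=2.7215  idx=[3, 4, 4, 4, 4, 4, 5, 5, 5, 5, 5]
step 2: w=[0.0000, 0.0016, 0.0016, 0.0016, 0.0016, 0.0016, 0.1984, 0.1984, 0.1984, 0.1984, 0.1984]  mean=0.1767  Neff=5.0798  idx=[6, 6, 7, 7, 8, 8, 8, 9, 9, 10, 10]
step 3: w=[0.0909, 0.0909, 0.0909, 0.0909, 0.0909, 0.0909, 0.0909, 0.0909, 0.0909, 0.0909, 0.0909]  mean=0.1800  Neff=11.0000  idx=[0, 1, 2, 3, 4, 5, 6, 7, 8, 9, 10]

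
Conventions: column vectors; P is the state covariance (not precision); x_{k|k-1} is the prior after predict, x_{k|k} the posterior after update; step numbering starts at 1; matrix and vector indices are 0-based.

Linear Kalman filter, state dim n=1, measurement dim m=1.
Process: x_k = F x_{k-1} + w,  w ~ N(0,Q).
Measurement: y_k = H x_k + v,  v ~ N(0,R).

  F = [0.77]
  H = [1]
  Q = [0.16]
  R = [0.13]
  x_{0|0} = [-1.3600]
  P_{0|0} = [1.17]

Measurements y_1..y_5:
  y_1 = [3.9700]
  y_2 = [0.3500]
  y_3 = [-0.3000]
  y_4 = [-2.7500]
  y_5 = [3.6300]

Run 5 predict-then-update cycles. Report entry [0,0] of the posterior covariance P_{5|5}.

step 1: x^-=[-1.0472]  P^-=[0.8537]  S=[0.9837]  K=[0.8678]  nu=[5.0172]  x^+=[3.3070]  P^+=[0.1128]
step 2: x^-=[2.5464]  P^-=[0.2269]  S=[0.3569]  K=[0.6357]  nu=[-2.1964]  x^+=[1.1500]  P^+=[0.0826]
step 3: x^-=[0.8855]  P^-=[0.2090]  S=[0.3390]  K=[0.6165]  nu=[-1.1855]  x^+=[0.1546]  P^+=[0.0801]
step 4: x^-=[0.1191]  P^-=[0.2075]  S=[0.3375]  K=[0.6148]  nu=[-2.8691]  x^+=[-1.6449]  P^+=[0.0799]
step 5: x^-=[-1.2666]  P^-=[0.2074]  S=[0.3374]  K=[0.6147]  nu=[4.8966]  x^+=[1.7433]  P^+=[0.0799]

P_post[0,0] = 0.0799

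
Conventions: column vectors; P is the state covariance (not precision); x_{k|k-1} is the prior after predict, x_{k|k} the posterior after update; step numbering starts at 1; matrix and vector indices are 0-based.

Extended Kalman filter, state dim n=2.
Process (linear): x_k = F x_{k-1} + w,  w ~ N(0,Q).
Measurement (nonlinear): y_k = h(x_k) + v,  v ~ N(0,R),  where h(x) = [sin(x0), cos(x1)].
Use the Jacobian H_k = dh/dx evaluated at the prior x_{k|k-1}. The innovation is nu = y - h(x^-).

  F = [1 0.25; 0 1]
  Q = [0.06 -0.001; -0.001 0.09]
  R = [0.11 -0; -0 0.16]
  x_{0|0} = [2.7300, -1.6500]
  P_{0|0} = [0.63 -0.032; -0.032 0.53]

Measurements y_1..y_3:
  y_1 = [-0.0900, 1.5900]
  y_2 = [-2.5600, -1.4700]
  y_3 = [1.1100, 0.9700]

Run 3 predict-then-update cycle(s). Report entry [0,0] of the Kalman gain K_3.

step 1: x^-=[2.3175, -1.6500]  P^-=[0.7071 0.0995; 0.0995 0.6200]  H_jac=[-0.6792 0.0000; 0.0000 0.9969]  S=[0.4362 -0.0674; -0.0674 0.7761]  K=[-1.0960 0.0327; -0.0324 0.7935]  nu=[-0.8239, 1.6691]  x^+=[3.2750, -0.2988]  P^+=[0.1775 0.0052; 0.0052 0.1274]
step 2: x^-=[3.2003, -0.2988]  P^-=[0.2481 0.0361; 0.0361 0.2174]  H_jac=[-0.9983 0.0000; 0.0000 0.2944]  S=[0.3572 -0.0106; -0.0106 0.1788]  K=[-0.6927 0.0183; -0.0904 0.3525]  nu=[-2.5013, -2.4257]  x^+=[4.8886, -0.9277]  P^+=[0.0763 0.0100; 0.0100 0.1916]
step 3: x^-=[4.6566, -0.9277]  P^-=[0.1533 0.0568; 0.0568 0.2816]  H_jac=[-0.0557 0.0000; 0.0000 0.8003]  S=[0.1105 -0.0025; -0.0025 0.3403]  K=[-0.0743 0.1331; -0.0135 0.6620]  nu=[2.1084, 0.3703]  x^+=[4.5494, -0.7110]  P^+=[0.1466 0.0266; 0.0266 0.1324]

K[0,0] = -0.0743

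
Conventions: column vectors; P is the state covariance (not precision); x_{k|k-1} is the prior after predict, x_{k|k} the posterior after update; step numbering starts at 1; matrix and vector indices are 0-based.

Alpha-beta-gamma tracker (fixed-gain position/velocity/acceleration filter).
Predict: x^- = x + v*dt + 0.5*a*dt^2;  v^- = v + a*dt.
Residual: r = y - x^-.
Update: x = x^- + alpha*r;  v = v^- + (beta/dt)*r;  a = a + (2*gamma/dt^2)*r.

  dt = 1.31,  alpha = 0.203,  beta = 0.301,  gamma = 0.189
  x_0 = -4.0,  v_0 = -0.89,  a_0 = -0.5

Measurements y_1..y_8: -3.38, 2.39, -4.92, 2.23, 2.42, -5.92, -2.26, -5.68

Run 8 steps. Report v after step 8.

v_post = -14.5705

step 1: x_pred=-5.5949  r=2.2149  x^+=-5.1453  v^+=-1.0361  a^+=-0.0121
step 2: x_pred=-6.5130  r=8.9030  x^+=-4.7057  v^+=0.9937  a^+=1.9489
step 3: x_pred=-1.7317  r=-3.1883  x^+=-2.3789  v^+=2.8142  a^+=1.2466
step 4: x_pred=2.3773  r=-0.1473  x^+=2.3474  v^+=4.4134  a^+=1.2142
step 5: x_pred=9.1708  r=-6.7508  x^+=7.8004  v^+=4.4528  a^+=-0.2728
step 6: x_pred=13.3995  r=-19.3195  x^+=9.4776  v^+=-0.3436  a^+=-4.5282
step 7: x_pred=5.1421  r=-7.4021  x^+=3.6394  v^+=-7.9764  a^+=-6.1587
step 8: x_pred=-12.0940  r=6.4140  x^+=-10.7920  v^+=-14.5705  a^+=-4.7459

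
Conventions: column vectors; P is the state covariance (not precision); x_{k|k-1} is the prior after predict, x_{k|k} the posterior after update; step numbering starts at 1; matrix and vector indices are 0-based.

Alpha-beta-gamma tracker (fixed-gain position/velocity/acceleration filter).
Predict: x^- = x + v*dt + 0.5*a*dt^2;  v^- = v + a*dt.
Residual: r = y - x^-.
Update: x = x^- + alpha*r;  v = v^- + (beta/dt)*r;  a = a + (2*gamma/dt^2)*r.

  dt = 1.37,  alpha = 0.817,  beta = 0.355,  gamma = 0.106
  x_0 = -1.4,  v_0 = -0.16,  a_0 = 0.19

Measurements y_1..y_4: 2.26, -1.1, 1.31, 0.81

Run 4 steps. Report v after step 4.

step 1: x_pred=-1.4409  r=3.7009  x^+=1.5827  v^+=1.0593  a^+=0.6080
step 2: x_pred=3.6046  r=-4.7046  x^+=-0.2391  v^+=0.6732  a^+=0.0766
step 3: x_pred=0.7552  r=0.5548  x^+=1.2085  v^+=0.9220  a^+=0.1393
step 4: x_pred=2.6023  r=-1.7923  x^+=1.1380  v^+=0.6484  a^+=-0.0631

v_post = 0.6484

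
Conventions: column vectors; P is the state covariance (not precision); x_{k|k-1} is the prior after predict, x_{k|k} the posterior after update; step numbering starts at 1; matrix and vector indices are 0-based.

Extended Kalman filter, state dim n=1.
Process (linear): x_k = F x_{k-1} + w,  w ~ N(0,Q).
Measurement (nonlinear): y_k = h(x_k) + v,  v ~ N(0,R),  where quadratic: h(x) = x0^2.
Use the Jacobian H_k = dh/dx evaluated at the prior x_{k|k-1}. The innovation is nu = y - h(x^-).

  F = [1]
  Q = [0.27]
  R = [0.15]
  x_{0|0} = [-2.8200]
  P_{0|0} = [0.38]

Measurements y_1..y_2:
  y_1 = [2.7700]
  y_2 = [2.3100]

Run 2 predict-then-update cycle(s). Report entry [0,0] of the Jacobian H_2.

step 1: x^-=[-2.8200]  P^-=[0.6500]  H_jac=[-5.6400]  S=[20.8262]  K=[-0.1760]  nu=[-5.1824]  x^+=[-1.9078]  P^+=[0.0047]
step 2: x^-=[-1.9078]  P^-=[0.2747]  H_jac=[-3.8155]  S=[4.1488]  K=[-0.2526]  nu=[-1.3295]  x^+=[-1.5719]  P^+=[0.0099]

H_jac[0,0] = -3.8155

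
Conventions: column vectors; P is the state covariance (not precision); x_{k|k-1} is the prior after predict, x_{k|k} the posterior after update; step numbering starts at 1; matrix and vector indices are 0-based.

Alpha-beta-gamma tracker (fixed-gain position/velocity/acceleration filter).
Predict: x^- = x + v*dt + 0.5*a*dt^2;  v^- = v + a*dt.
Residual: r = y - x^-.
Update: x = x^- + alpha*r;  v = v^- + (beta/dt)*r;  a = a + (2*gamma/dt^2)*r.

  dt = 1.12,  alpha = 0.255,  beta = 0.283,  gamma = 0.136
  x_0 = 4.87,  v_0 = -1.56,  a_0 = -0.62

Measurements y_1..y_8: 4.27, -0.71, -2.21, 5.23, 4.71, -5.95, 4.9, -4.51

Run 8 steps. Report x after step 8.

x_post = 9.2952

step 1: x_pred=2.7339  r=1.5361  x^+=3.1256  v^+=-1.8663  a^+=-0.2869
step 2: x_pred=0.8555  r=-1.5655  x^+=0.4563  v^+=-2.5832  a^+=-0.6264
step 3: x_pred=-2.8298  r=0.6198  x^+=-2.6717  v^+=-3.1281  a^+=-0.4920
step 4: x_pred=-6.4838  r=11.7138  x^+=-3.4968  v^+=-0.7193  a^+=2.0480
step 5: x_pred=-3.0179  r=7.7279  x^+=-1.0473  v^+=3.5271  a^+=3.7237
step 6: x_pred=5.2386  r=-11.1886  x^+=2.3855  v^+=4.8705  a^+=1.2976
step 7: x_pred=8.6543  r=-3.7543  x^+=7.6970  v^+=5.3752  a^+=0.4835
step 8: x_pred=14.0205  r=-18.5305  x^+=9.2952  v^+=1.2345  a^+=-3.5346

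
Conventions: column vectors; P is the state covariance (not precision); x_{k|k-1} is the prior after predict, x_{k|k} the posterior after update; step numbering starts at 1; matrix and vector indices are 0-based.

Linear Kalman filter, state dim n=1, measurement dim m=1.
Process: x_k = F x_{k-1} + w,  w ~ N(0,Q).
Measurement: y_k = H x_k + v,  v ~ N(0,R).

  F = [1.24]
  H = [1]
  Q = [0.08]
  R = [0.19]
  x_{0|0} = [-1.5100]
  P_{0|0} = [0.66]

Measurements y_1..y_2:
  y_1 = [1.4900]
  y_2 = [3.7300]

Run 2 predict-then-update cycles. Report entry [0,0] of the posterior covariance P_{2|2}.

P_post[0,0] = 0.1204

step 1: x^-=[-1.8724]  P^-=[1.0948]  S=[1.2848]  K=[0.8521]  nu=[3.3624]  x^+=[0.9928]  P^+=[0.1619]
step 2: x^-=[1.2310]  P^-=[0.3289]  S=[0.5189]  K=[0.6339]  nu=[2.4990]  x^+=[2.8151]  P^+=[0.1204]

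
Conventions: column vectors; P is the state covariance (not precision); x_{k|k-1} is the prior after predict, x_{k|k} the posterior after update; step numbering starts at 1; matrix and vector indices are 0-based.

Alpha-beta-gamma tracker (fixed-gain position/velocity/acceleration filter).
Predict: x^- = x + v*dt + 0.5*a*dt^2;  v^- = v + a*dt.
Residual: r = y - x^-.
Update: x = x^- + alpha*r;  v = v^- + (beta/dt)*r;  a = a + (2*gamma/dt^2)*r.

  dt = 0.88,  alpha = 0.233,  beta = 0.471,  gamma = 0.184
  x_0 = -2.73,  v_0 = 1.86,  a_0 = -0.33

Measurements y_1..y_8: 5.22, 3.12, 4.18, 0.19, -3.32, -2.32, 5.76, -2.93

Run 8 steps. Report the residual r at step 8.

step 1: x_pred=-1.2210  r=6.4410  x^+=0.2798  v^+=5.0170  a^+=2.7308
step 2: x_pred=5.7521  r=-2.6321  x^+=5.1388  v^+=6.0113  a^+=1.4800
step 3: x_pred=11.0018  r=-6.8218  x^+=9.4123  v^+=3.6625  a^+=-1.7618
step 4: x_pred=11.9532  r=-11.7632  x^+=9.2124  v^+=-4.1838  a^+=-7.3517
step 5: x_pred=2.6840  r=-6.0040  x^+=1.2851  v^+=-13.8669  a^+=-10.2049
step 6: x_pred=-14.8691  r=12.5491  x^+=-11.9451  v^+=-16.1305  a^+=-4.2415
step 7: x_pred=-27.7823  r=33.5423  x^+=-19.9669  v^+=-1.9103  a^+=11.6981
step 8: x_pred=-17.1185  r=14.1885  x^+=-13.8126  v^+=15.9781  a^+=18.4405

resid = 14.1885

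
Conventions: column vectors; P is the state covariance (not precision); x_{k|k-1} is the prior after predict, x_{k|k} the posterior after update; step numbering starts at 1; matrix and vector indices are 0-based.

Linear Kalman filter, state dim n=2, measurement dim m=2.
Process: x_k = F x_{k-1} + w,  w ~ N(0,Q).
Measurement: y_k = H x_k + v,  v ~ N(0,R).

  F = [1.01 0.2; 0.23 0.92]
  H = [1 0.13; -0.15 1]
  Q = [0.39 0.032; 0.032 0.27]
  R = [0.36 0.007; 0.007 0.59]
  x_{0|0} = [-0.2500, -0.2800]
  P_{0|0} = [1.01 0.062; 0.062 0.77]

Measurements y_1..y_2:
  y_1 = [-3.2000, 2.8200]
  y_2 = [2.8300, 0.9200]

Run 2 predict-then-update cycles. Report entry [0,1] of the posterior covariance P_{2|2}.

step 1: x^-=[-0.3085, -0.3151]  P^-=[1.4761 0.4688; 0.4688 1.0014]  S=[1.9750 0.3754; 0.3754 1.4840]  K=[0.7843 -0.0317; 0.1933 0.5785]  nu=[-2.8505, 3.0888]  x^+=[-2.6422, 0.9208]  P^+=[0.2784 0.0285; 0.0285 0.3470]
step 2: x^-=[-2.4845, 0.2394]  P^-=[0.6994 0.1883; 0.1883 0.5905]  S=[1.1184 0.1635; 0.1635 1.1397]  K=[0.6502 -0.0201; 0.1685 0.4691]  nu=[5.2834, 0.3079]  x^+=[0.9447, 1.2739]  P^+=[0.2304 0.0273; 0.0273 0.2821]

P_post[0,1] = 0.0273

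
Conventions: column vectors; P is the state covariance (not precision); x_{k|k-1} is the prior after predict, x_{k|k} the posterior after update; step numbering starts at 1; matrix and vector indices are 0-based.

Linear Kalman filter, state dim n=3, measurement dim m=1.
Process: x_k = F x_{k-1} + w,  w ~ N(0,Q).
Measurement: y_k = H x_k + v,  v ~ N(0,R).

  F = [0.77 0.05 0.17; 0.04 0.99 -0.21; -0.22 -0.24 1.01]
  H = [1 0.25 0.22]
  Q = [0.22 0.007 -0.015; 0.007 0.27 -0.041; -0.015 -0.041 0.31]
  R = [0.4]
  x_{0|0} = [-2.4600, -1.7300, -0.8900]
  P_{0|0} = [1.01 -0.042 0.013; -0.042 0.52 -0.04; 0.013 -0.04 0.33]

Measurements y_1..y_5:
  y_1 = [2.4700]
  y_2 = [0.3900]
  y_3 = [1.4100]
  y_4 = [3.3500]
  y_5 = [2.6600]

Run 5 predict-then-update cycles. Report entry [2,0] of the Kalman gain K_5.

K[2,0] = 0.6998

step 1: x^-=[-2.1320, -1.6242, 0.0575]  P^-=[0.8292 0.0116 -0.1182; 0.0116 0.8089 -0.2748; -0.1182 -0.2748 0.7346]  S=[1.2389]  K=[0.6507; 0.1238; -0.0204]  nu=[4.9954]  x^+=[1.1183, -1.0056, -0.0444]  P^+=[0.3047 -0.0882 -0.1018; -0.0882 0.7899 -0.2716; -0.1018 -0.2716 0.7341]
step 2: x^-=[0.8032, -0.9415, -0.0496]  P^-=[0.3858 -0.0652 -0.0107; -0.0652 1.1847 -0.6611; -0.0107 -0.6611 1.2867]  S=[0.8121]  K=[0.4521; 0.1053; 0.1318]  nu=[-0.1670]  x^+=[0.7277, -0.9590, -0.0716]  P^+=[0.2198 -0.1039 -0.0591; -0.1039 1.1757 -0.6724; -0.0591 -0.6724 1.2726]
step 3: x^-=[0.5002, -0.9053, -0.0022]  P^-=[0.3551 -0.1498 0.1222; -0.1498 1.7512 -1.2799; 0.1222 -1.2799 2.0279]  S=[0.8008]  K=[0.4303; 0.0080; 0.3101]  nu=[1.1366]  x^+=[0.9893, -0.8962, 0.3502]  P^+=[0.2069 -0.1526 0.0153; -0.1526 1.7511 -1.2819; 0.0153 -1.2819 1.9508]
step 4: x^-=[0.7765, -0.9212, 0.3512]  P^-=[0.3739 -0.2909 0.2927; -0.2909 2.5933 -2.1830; 0.2927 -2.1830 3.0095]  S=[0.8249]  K=[0.4432; -0.1489; 0.4959]  nu=[2.7266]  x^+=[1.9849, -1.3272, 1.7032]  P^+=[0.2119 -0.2364 0.1114; -0.2364 2.5750 -2.1221; 0.1114 -2.1221 2.8067]
step 5: x^-=[1.7515, -1.5922, 1.6021]  P^-=[0.4081 -0.4920 0.5083; -0.4920 3.7797 -3.4155; 0.5083 -3.4155 4.2860]  S=[0.8537]  K=[0.4649; -0.3497; 0.6998]  nu=[0.9540]  x^+=[2.1951, -1.9258, 2.2697]  P^+=[0.2235 -0.3533 0.2306; -0.3533 3.6753 -3.2066; 0.2306 -3.2066 3.8680]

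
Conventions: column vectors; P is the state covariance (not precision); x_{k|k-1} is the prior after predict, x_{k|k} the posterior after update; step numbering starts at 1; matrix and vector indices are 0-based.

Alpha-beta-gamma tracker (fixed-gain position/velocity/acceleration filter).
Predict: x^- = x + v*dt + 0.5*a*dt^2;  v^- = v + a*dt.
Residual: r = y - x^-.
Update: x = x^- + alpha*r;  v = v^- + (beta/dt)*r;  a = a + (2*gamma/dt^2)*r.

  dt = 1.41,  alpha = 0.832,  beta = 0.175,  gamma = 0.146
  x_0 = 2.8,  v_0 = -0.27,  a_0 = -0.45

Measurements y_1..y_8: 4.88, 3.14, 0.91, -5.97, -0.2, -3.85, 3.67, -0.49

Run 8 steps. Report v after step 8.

v_post = 1.8599

step 1: x_pred=1.9720  r=2.9080  x^+=4.3915  v^+=-0.5436  a^+=-0.0229
step 2: x_pred=3.6023  r=-0.4623  x^+=3.2177  v^+=-0.6332  a^+=-0.0908
step 3: x_pred=2.2346  r=-1.3246  x^+=1.1325  v^+=-0.9256  a^+=-0.2853
step 4: x_pred=-0.4562  r=-5.5138  x^+=-5.0437  v^+=-2.0123  a^+=-1.0952
step 5: x_pred=-8.9696  r=8.7696  x^+=-1.6733  v^+=-2.4680  a^+=0.1929
step 6: x_pred=-4.9615  r=1.1115  x^+=-4.0367  v^+=-2.0581  a^+=0.3561
step 7: x_pred=-6.5847  r=10.2547  x^+=1.9472  v^+=-0.2832  a^+=1.8623
step 8: x_pred=3.3990  r=-3.8890  x^+=0.1634  v^+=1.8599  a^+=1.2911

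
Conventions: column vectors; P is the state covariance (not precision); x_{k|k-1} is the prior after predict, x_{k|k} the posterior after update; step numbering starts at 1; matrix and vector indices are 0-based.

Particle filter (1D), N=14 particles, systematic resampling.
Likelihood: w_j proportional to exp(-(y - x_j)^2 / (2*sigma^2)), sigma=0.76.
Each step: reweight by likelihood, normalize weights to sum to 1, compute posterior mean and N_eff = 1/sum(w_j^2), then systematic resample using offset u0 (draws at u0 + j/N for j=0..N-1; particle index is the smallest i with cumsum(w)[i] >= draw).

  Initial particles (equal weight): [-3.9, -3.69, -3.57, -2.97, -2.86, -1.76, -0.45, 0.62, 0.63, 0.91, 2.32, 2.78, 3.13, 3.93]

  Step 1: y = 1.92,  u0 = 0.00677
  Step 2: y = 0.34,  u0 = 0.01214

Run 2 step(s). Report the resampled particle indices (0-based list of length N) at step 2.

resampled_idx = [0, 0, 0, 1, 1, 1, 2, 2, 2, 3, 3, 4, 4, 4]

step 1: w=[0.0000, 0.0000, 0.0000, 0.0000, 0.0000, 0.0000, 0.0030, 0.0891, 0.0911, 0.1591, 0.3350, 0.2028, 0.1083, 0.0116]  mean=1.9818  Neff=4.8366  idx=[7, 7, 8, 9, 9, 10, 10, 10, 10, 10, 11, 11, 11, 12]
step 2: w=[0.2079, 0.2079, 0.2069, 0.1679, 0.1679, 0.0075, 0.0075, 0.0075, 0.0075, 0.0075, 0.0013, 0.0013, 0.0013, 0.0003]  mean=0.7920  Neff=5.3787  idx=[0, 0, 0, 1, 1, 1, 2, 2, 2, 3, 3, 4, 4, 4]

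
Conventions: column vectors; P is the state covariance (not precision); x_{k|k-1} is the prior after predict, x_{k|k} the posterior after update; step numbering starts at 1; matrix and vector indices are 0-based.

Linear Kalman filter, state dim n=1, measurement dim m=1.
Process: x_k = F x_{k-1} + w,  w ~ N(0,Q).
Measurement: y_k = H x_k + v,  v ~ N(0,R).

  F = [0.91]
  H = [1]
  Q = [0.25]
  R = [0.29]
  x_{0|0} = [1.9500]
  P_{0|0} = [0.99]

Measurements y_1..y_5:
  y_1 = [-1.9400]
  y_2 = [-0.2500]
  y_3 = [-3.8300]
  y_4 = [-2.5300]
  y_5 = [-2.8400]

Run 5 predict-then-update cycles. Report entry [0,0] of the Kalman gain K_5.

K[0,0] = 0.5720

step 1: x^-=[1.7745]  P^-=[1.0698]  S=[1.3598]  K=[0.7867]  nu=[-3.7145]  x^+=[-1.1478]  P^+=[0.2282]
step 2: x^-=[-1.0445]  P^-=[0.4389]  S=[0.7289]  K=[0.6022]  nu=[0.7945]  x^+=[-0.5661]  P^+=[0.1746]
step 3: x^-=[-0.5151]  P^-=[0.3946]  S=[0.6846]  K=[0.5764]  nu=[-3.3149]  x^+=[-2.4258]  P^+=[0.1672]
step 4: x^-=[-2.2075]  P^-=[0.3884]  S=[0.6784]  K=[0.5725]  nu=[-0.3225]  x^+=[-2.3921]  P^+=[0.1660]
step 5: x^-=[-2.1769]  P^-=[0.3875]  S=[0.6775]  K=[0.5720]  nu=[-0.6631]  x^+=[-2.5561]  P^+=[0.1659]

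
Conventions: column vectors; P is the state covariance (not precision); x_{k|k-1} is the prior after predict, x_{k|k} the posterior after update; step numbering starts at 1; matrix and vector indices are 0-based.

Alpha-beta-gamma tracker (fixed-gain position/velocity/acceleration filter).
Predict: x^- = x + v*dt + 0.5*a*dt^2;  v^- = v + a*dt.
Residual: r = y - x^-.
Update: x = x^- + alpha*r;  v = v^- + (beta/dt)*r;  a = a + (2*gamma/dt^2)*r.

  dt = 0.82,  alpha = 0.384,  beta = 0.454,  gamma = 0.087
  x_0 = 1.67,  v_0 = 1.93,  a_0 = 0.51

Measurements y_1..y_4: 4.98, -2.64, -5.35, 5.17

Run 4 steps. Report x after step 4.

x_post = -2.6498

step 1: x_pred=3.4241  r=1.5559  x^+=4.0215  v^+=3.2097  a^+=0.9126
step 2: x_pred=6.9603  r=-9.6003  x^+=3.2738  v^+=-1.3573  a^+=-1.5717
step 3: x_pred=1.6324  r=-6.9824  x^+=-1.0488  v^+=-6.5119  a^+=-3.3785
step 4: x_pred=-7.5245  r=12.6945  x^+=-2.6498  v^+=-2.2539  a^+=-0.0935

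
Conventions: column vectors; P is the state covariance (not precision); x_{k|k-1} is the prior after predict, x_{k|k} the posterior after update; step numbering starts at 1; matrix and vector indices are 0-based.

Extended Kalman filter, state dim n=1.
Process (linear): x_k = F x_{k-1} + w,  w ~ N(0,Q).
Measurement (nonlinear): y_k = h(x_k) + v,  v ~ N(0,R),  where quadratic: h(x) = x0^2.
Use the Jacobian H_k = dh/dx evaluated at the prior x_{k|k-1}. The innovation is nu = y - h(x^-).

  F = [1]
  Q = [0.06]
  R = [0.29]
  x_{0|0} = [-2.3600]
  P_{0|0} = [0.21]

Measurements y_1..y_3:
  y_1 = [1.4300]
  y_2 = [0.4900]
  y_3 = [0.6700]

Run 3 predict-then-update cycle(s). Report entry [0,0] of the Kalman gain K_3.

step 1: x^-=[-2.3600]  P^-=[0.2700]  H_jac=[-4.7200]  S=[6.3052]  K=[-0.2021]  nu=[-4.1396]  x^+=[-1.5233]  P^+=[0.0124]
step 2: x^-=[-1.5233]  P^-=[0.0724]  H_jac=[-3.0466]  S=[0.9622]  K=[-0.2293]  nu=[-1.8305]  x^+=[-1.1036]  P^+=[0.0218]
step 3: x^-=[-1.1036]  P^-=[0.0818]  H_jac=[-2.2071]  S=[0.6886]  K=[-0.2623]  nu=[-0.5479]  x^+=[-0.9599]  P^+=[0.0345]

K[0,0] = -0.2623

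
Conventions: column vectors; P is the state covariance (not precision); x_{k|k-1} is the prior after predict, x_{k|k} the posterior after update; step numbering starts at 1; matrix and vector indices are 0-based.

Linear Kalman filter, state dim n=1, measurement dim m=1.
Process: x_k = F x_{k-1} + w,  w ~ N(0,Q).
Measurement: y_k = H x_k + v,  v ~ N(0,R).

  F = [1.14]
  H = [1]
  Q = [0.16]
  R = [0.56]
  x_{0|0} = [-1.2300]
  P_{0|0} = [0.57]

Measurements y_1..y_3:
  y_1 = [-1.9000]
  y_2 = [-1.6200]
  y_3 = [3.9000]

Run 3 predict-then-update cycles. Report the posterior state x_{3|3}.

step 1: x^-=[-1.4022]  P^-=[0.9008]  S=[1.4608]  K=[0.6166]  nu=[-0.4978]  x^+=[-1.7092]  P^+=[0.3453]
step 2: x^-=[-1.9484]  P^-=[0.6088]  S=[1.1688]  K=[0.5209]  nu=[0.3284]  x^+=[-1.7774]  P^+=[0.2917]
step 3: x^-=[-2.0262]  P^-=[0.5391]  S=[1.0991]  K=[0.4905]  nu=[5.9262]  x^+=[0.8805]  P^+=[0.2747]

x_post = [0.8805]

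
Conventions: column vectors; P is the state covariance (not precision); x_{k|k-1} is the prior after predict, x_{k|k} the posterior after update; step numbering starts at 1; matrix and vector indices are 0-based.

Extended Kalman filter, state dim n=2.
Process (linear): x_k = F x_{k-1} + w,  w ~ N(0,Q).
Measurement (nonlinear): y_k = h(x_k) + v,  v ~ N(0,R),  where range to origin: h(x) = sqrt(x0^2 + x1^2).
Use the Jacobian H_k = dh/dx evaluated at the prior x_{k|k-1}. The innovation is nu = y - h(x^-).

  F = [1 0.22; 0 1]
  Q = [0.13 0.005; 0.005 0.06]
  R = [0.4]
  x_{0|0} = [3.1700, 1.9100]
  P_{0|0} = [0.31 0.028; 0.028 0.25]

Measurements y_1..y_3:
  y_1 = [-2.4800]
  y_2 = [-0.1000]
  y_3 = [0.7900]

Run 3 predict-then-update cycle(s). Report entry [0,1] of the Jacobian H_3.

step 1: x^-=[3.5902, 1.9100]  P^-=[0.4644 0.0880; 0.0880 0.3100]  H_jac=[0.8828 0.4697]  S=[0.9033]  K=[0.4996; 0.2472]  nu=[-6.5466]  x^+=[0.3192, 0.2918]  P^+=[0.2389 -0.0236; -0.0236 0.2548]
step 2: x^-=[0.3834, 0.2918]  P^-=[0.3709 0.0375; 0.0375 0.3148]  H_jac=[0.7958 0.6056]  S=[0.7865]  K=[0.4042; 0.2803]  nu=[-0.5818]  x^+=[0.1483, 0.1287]  P^+=[0.2424 -0.0516; -0.0516 0.2530]
step 3: x^-=[0.1766, 0.1287]  P^-=[0.3620 0.0090; 0.0090 0.3130]  H_jac=[0.8082 0.5889]  S=[0.7536]  K=[0.3953; 0.2543]  nu=[0.5715]  x^+=[0.4025, 0.2740]  P^+=[0.2442 -0.0667; -0.0667 0.2643]

H_jac[0,1] = 0.5889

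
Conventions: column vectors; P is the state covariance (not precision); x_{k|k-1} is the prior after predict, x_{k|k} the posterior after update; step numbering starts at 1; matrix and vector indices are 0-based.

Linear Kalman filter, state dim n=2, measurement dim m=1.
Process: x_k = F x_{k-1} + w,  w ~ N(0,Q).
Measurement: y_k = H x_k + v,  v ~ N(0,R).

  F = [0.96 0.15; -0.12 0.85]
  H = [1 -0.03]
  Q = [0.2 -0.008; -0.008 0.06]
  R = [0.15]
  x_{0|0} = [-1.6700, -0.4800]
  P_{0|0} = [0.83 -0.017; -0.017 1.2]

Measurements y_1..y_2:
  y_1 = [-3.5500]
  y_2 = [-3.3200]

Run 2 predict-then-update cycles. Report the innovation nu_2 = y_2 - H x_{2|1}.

step 1: x^-=[-1.6752, -0.2076]  P^-=[0.9870 0.0358; 0.0358 0.9424]  S=[1.1357]  K=[0.8681; 0.0066]  nu=[-1.8810]  x^+=[-3.3082, -0.2201]  P^+=[0.1311 0.0293; 0.0293 0.9424]
step 2: x^-=[-3.2089, 0.2099]  P^-=[0.3505 0.1204; 0.1204 0.7368]  S=[0.4939]  K=[0.7023; 0.1990]  nu=[-0.1048]  x^+=[-3.2825, 0.1890]  P^+=[0.1069 0.0514; 0.0514 0.7172]

innov = [-0.1048]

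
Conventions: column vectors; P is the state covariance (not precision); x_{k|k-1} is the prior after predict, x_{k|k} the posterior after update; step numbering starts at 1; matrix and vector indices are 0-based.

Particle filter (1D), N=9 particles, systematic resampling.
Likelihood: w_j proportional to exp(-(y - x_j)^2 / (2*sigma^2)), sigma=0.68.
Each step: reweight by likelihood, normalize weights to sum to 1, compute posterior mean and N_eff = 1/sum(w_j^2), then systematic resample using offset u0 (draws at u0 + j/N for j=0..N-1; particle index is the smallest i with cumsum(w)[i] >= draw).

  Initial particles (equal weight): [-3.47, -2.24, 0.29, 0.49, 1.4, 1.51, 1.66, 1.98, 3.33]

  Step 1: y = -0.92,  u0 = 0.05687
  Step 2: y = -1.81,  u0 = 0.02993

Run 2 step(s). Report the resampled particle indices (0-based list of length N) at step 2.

step 1: w=[0.0018, 0.3165, 0.4276, 0.2426, 0.0062, 0.0035, 0.0016, 0.0002, 0.0000]  mean=-0.4554  Neff=2.9248  idx=[1, 1, 1, 2, 2, 2, 2, 3, 3]
step 2: w=[0.3279, 0.3279, 0.3279, 0.0034, 0.0034, 0.0034, 0.0034, 0.0013, 0.0013]  mean=-2.1984  Neff=3.0993  idx=[0, 0, 0, 1, 1, 1, 2, 2, 2]

resampled_idx = [0, 0, 0, 1, 1, 1, 2, 2, 2]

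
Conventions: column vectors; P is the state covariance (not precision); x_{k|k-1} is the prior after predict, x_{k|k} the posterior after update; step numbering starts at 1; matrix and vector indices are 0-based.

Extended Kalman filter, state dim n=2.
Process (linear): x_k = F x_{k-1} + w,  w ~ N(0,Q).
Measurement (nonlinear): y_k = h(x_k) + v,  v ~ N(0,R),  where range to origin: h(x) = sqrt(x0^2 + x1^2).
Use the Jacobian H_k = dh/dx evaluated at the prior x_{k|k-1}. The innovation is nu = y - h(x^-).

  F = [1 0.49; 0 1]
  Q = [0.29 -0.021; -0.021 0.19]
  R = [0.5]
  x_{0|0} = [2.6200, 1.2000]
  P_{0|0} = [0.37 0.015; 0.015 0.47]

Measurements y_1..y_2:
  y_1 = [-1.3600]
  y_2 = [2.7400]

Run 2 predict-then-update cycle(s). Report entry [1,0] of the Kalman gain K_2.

K[1,0] = -0.3285

step 1: x^-=[3.2080, 1.2000]  P^-=[0.7875 0.2243; 0.2243 0.6600]  H_jac=[0.9366 0.3504]  S=[1.4191]  K=[0.5752; 0.3110]  nu=[-4.7851]  x^+=[0.4558, -0.2881]  P^+=[0.3181 -0.0295; -0.0295 0.5228]
step 2: x^-=[0.3146, -0.2881]  P^-=[0.7047 0.2056; 0.2056 0.7128]  H_jac=[0.7375 -0.6753]  S=[1.0035]  K=[0.3795; -0.3285]  nu=[2.3134]  x^+=[1.1926, -1.0481]  P^+=[0.5601 0.3307; 0.3307 0.6044]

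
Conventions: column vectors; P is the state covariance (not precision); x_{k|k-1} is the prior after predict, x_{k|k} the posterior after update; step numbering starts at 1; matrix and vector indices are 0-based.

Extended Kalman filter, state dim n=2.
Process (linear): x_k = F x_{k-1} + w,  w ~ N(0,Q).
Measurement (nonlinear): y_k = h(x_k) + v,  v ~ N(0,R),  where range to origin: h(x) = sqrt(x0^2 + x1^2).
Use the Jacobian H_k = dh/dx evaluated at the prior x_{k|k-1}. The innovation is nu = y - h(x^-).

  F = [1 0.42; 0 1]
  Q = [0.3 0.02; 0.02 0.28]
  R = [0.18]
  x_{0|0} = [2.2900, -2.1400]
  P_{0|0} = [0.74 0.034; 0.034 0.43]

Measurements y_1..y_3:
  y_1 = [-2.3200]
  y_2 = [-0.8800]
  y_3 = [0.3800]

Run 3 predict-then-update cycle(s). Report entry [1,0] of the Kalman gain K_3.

step 1: x^-=[1.3912, -2.1400]  P^-=[1.1444 0.2346; 0.2346 0.7100]  H_jac=[0.5450 -0.8384]  S=[0.8046]  K=[0.5307; -0.5809]  nu=[-4.8725]  x^+=[-1.1949, 0.6903]  P^+=[0.9177 0.4827; 0.4827 0.4385]
step 2: x^-=[-0.9049, 0.6903]  P^-=[1.7005 0.6868; 0.6868 0.7185]  H_jac=[-0.7951 0.6065]  S=[0.8569]  K=[-1.0917; -0.1287]  nu=[-2.0182]  x^+=[1.2984, 0.9501]  P^+=[0.6793 0.5664; 0.5664 0.7043]
step 3: x^-=[1.6974, 0.9501]  P^-=[1.5793 0.8822; 0.8822 0.9843]  H_jac=[0.8726 0.4884]  S=[2.3694]  K=[0.7635; 0.5278]  nu=[-1.5653]  x^+=[0.5024, 0.1239]  P^+=[0.1981 -0.0726; -0.0726 0.3242]

K[1,0] = 0.5278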